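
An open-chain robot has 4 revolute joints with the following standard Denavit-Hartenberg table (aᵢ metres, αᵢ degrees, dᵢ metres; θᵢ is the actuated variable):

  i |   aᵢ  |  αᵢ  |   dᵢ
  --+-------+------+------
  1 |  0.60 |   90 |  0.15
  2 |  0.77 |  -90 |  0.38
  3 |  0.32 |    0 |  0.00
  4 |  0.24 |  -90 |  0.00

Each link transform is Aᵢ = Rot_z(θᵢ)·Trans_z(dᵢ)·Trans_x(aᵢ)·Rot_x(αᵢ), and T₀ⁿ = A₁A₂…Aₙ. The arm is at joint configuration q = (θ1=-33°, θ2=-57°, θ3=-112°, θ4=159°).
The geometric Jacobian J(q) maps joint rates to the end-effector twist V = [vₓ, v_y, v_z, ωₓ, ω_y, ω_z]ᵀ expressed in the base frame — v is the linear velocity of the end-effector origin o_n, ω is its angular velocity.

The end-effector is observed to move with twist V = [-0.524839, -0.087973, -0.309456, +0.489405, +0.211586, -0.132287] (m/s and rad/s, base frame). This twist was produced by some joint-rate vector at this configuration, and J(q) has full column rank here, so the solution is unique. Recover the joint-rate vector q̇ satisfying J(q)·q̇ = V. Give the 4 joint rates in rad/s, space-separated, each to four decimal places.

-0.3240 -0.4440 0.6610 -0.3090

o_n = [0.6020, -0.9885, -0.5325]
J₁: ẑ×o_n = [0.9885, 0.6020, -0.0000], ω = ẑ
J2: z=[-0.5446, -0.8387, 0.0000] o=[0.5032, -0.3268, 0.1500] → [0.5724, -0.3717, 0.4432, -0.5446, -0.8387, 0.0000]
J3: z=[0.7034, -0.4568, 0.5446] o=[0.6480, -0.8739, -0.4958] → [0.0792, 0.0008, -0.1016, 0.7034, -0.4568, 0.5446]
J4: z=[0.7034, -0.4568, 0.5446] o=[0.4316, -1.0872, -0.3952] → [0.0090, 0.1893, 0.1472, 0.7034, -0.4568, 0.5446]
q̇ = J⁺·V = [-0.3240, -0.4440, 0.6610, -0.3090]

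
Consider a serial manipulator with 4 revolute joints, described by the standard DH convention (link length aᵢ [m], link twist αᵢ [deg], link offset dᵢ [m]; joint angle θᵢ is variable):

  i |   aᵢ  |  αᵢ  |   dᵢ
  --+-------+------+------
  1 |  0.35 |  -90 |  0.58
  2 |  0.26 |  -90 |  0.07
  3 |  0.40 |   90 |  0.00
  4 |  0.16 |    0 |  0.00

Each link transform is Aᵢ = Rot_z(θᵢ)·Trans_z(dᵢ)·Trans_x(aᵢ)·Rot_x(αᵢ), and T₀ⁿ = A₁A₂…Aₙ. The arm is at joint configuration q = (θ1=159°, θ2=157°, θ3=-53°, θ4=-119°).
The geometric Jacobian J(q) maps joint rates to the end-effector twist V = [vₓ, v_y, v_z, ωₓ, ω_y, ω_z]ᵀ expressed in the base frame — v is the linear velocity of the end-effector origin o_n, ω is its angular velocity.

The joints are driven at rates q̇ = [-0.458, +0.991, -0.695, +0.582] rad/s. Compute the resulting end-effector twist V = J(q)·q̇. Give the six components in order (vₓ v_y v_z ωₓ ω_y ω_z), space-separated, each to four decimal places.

-0.0587 -0.1981 0.3692 -1.1336 -1.0015 -0.9161

o_n = [-0.1050, -0.3105, 0.2738]
J₁: ẑ×o_n = [0.3105, -0.1050, 0.0000], ω = ẑ
J2: z=[-0.3584, -0.9336, 0.0000] o=[-0.3268, 0.1254, 0.5800] → [0.2859, -0.1097, 0.3633, -0.3584, -0.9336, 0.0000]
J3: z=[0.3648, -0.1400, 0.9205] o=[-0.1284, -0.0257, 0.4784] → [0.2908, 0.0962, -0.1006, 0.3648, -0.1400, 0.9205]
J4: z=[-0.9020, -0.2984, 0.3121] o=[-0.0360, -0.4033, 0.3844] → [0.0040, -0.1213, -0.1043, -0.9020, -0.2984, 0.3121]
V = J·q̇ = [-0.0587, -0.1981, 0.3692, -1.1336, -1.0015, -0.9161]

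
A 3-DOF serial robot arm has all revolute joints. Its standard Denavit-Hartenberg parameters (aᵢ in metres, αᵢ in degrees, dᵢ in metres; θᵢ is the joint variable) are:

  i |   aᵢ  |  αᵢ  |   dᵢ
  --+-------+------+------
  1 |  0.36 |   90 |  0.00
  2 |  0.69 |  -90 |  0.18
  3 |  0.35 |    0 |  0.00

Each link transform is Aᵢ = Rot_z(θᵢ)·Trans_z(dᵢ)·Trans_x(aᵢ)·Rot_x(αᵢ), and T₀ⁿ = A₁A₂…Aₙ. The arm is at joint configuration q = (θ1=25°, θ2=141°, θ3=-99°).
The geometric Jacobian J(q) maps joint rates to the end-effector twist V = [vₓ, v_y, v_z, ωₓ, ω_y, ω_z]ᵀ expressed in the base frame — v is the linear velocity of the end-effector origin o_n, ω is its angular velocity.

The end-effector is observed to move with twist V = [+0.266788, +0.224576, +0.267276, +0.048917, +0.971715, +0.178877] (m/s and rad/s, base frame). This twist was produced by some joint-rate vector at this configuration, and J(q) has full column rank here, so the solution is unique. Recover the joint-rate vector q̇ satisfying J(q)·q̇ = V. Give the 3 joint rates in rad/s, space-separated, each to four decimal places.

o_n = [0.1010, -0.5329, 0.3998]
J₁: ẑ×o_n = [0.5329, 0.1010, -0.0000], ω = ẑ
J2: z=[0.4226, -0.9063, 0.0000] o=[0.3263, 0.1521, 0.0000] → [-0.3623, -0.1690, -0.4937, 0.4226, -0.9063, 0.0000]
J3: z=[-0.5704, -0.2660, -0.7771] o=[-0.0836, -0.2376, 0.4342] → [-0.2203, -0.1632, 0.2176, -0.5704, -0.2660, -0.7771]
q̇ = J⁺·V = [-0.3830, -0.8600, -0.7230]

-0.3830 -0.8600 -0.7230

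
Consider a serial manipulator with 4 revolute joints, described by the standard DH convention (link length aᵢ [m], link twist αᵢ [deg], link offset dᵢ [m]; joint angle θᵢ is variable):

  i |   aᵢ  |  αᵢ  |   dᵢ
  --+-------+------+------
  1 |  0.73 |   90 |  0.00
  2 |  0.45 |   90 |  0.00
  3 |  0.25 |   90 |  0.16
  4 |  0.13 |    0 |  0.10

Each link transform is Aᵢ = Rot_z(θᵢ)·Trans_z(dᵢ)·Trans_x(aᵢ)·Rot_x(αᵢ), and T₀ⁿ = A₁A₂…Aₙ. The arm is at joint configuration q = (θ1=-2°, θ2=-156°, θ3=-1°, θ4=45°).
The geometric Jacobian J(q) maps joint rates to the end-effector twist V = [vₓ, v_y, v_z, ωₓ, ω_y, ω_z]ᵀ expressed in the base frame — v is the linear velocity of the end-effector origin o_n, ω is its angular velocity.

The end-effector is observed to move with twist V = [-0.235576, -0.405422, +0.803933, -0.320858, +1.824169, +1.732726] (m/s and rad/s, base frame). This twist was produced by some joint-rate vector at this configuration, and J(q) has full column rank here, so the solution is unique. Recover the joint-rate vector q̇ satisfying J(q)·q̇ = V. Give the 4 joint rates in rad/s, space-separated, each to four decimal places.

o_n = [-0.0905, 0.1092, -0.0912]
J₁: ẑ×o_n = [-0.1092, -0.0905, 0.0000], ω = ẑ
J2: z=[-0.0349, -0.9994, 0.0000] o=[0.7296, -0.0255, 0.0000] → [0.0912, -0.0032, -0.8243, -0.0349, -0.9994, 0.0000]
J3: z=[-0.4065, 0.0142, 0.9135] o=[0.3187, -0.0111, -0.1830] → [-0.1086, -0.3365, -0.0431, -0.4065, 0.0142, 0.9135]
J4: z=[0.0508, 0.9987, 0.0071] o=[0.0256, 0.0035, -0.1385] → [0.0465, -0.0032, 0.1214, 0.0508, 0.9987, 0.0071]
q̇ = J⁺·V = [0.8300, -0.8910, 0.9810, 0.9210]

0.8300 -0.8910 0.9810 0.9210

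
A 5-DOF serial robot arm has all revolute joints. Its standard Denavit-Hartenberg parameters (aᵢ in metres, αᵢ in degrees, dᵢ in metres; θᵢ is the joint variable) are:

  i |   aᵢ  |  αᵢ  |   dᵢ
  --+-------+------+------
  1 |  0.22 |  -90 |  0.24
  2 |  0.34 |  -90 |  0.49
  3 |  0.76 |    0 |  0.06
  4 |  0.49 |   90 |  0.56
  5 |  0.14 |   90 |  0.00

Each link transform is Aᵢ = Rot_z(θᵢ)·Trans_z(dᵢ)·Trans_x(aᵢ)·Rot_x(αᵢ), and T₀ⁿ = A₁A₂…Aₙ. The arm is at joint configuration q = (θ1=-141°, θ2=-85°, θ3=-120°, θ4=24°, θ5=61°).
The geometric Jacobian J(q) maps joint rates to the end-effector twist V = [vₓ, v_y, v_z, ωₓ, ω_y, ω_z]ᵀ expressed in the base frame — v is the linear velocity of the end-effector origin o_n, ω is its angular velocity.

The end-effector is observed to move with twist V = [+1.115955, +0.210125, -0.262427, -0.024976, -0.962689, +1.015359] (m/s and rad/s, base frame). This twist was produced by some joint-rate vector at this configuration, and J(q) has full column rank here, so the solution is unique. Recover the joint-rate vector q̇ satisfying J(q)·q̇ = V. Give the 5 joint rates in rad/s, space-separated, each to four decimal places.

o_n = [0.3326, -1.9220, 0.0774]
J₁: ẑ×o_n = [1.9220, 0.3326, -0.0000], ω = ẑ
J2: z=[0.6293, -0.7771, 0.0000] o=[-0.1710, -0.1385, 0.2400] → [0.1264, 0.1024, -0.7311, 0.6293, -0.7771, 0.0000]
J3: z=[-0.7742, -0.6269, -0.0872] o=[0.1144, -0.5379, 0.5787] → [0.1937, -0.4072, 1.2084, -0.7742, -0.6269, -0.0872]
J4: z=[-0.7742, -0.6269, -0.0872] o=[0.5079, -1.0662, 0.1949] → [-0.0009, -0.0757, 0.5527, -0.7742, -0.6269, -0.0872]
J5: z=[0.0016, 0.1358, -0.9907] o=[0.3845, -1.7932, 0.0951] → [-0.1300, 0.0514, 0.0068, 0.0016, 0.1358, -0.9907]
q̇ = J⁺·V = [0.5120, 0.6740, -0.1310, 0.7100, -0.5590]

0.5120 0.6740 -0.1310 0.7100 -0.5590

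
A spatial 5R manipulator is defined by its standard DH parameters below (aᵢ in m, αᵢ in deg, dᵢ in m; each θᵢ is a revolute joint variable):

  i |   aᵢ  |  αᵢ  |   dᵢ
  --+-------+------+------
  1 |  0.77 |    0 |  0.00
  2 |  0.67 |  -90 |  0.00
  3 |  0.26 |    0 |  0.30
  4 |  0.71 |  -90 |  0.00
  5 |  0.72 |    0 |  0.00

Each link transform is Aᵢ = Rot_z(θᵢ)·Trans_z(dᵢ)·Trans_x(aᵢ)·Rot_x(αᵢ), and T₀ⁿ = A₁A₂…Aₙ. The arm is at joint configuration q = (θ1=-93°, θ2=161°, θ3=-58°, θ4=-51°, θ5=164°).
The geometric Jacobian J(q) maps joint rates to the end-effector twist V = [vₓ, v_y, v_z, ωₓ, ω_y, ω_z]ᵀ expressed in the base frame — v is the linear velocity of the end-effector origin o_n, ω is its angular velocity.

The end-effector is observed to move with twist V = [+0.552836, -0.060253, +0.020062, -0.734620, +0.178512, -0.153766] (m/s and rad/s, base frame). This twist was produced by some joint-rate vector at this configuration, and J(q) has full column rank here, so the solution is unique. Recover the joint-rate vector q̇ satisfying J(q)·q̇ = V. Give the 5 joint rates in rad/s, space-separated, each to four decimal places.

0.4970 -0.6130 0.0440 0.7040 -0.1160

o_n = [0.1660, 0.0127, 0.2374]
J₁: ẑ×o_n = [-0.0127, 0.1660, 0.0000], ω = ẑ
J2: z=[0.0000, 0.0000, 1.0000] o=[-0.0403, -0.7689, 0.0000] → [-0.7816, 0.2063, 0.0000, 0.0000, 0.0000, 1.0000]
J3: z=[-0.9272, 0.3746, 0.0000] o=[0.2107, -0.1477, 0.0000] → [0.0889, 0.2201, -0.1320, -0.9272, 0.3746, 0.0000]
J4: z=[-0.9272, 0.3746, 0.0000] o=[-0.0159, 0.0924, 0.2205] → [0.0063, 0.0157, 0.0058, -0.9272, 0.3746, 0.0000]
J5: z=[0.3542, 0.8767, 0.3256] o=[-0.1024, -0.1219, 0.8918] → [-0.6175, 0.3192, -0.1876, 0.3542, 0.8767, 0.3256]
q̇ = J⁺·V = [0.4970, -0.6130, 0.0440, 0.7040, -0.1160]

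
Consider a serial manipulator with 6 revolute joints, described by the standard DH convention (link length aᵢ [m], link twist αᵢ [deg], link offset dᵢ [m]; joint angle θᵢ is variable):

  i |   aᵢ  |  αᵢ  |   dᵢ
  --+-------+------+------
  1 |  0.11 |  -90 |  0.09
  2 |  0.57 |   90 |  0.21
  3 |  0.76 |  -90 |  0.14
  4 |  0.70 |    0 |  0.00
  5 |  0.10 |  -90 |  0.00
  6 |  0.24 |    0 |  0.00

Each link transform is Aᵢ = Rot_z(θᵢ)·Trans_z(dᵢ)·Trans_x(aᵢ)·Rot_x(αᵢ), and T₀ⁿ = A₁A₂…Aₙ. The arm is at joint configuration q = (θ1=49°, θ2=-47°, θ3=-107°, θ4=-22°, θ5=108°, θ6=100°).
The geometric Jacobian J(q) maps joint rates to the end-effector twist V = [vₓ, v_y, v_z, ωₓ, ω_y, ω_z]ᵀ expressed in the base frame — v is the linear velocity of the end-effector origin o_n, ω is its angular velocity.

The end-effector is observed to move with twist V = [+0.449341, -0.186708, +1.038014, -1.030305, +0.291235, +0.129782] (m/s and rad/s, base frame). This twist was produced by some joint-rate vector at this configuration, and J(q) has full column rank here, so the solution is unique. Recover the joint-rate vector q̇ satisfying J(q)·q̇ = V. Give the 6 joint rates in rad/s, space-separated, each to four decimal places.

o_n = [0.6854, -0.8459, 0.2740]
J₁: ẑ×o_n = [0.8459, 0.6854, -0.0000], ω = ẑ
J2: z=[-0.7547, 0.6561, 0.0000] o=[0.0722, 0.0830, 0.0900] → [0.1207, 0.1389, 0.2988, -0.7547, 0.6561, 0.0000]
J3: z=[-0.4798, -0.5520, 0.6820] o=[0.1687, 0.5142, 0.5069] → [1.0561, 0.2406, 0.9378, -0.4798, -0.5520, 0.6820]
J4: z=[0.6485, 0.3004, 0.6994] o=[0.5506, -0.1543, 0.4398] → [0.4339, 0.2018, -0.4890, 0.6485, 0.3004, 0.6994]
J5: z=[0.6485, 0.3004, 0.6994] o=[0.8083, -0.8039, 0.4799] → [-0.0324, 0.0475, 0.0097, 0.6485, 0.3004, 0.6994]
J6: z=[-0.5560, 0.8145, 0.1657] o=[0.8603, -0.7543, 0.4104] → [-0.0958, -0.1048, 0.1935, -0.5560, 0.8145, 0.1657]
q̇ = J⁺·V = [-0.6240, 0.4840, 0.8850, 0.0820, 0.0060, 0.5350]

-0.6240 0.4840 0.8850 0.0820 0.0060 0.5350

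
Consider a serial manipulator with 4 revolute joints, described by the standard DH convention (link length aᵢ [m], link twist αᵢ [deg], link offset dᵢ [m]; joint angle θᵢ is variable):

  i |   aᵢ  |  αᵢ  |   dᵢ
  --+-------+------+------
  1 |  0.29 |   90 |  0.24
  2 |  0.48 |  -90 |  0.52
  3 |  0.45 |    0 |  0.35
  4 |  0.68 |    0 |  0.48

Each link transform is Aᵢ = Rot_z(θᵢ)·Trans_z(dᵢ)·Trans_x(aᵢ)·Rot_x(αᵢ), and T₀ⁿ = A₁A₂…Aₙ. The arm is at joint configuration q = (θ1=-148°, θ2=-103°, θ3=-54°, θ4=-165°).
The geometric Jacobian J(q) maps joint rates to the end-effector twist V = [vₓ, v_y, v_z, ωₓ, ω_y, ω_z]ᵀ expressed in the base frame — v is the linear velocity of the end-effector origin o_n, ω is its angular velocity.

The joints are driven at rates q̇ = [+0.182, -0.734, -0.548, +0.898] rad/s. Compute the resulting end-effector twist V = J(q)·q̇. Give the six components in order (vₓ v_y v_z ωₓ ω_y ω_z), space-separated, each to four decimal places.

o_n = [-1.1323, -0.1697, -0.1572]
J₁: ẑ×o_n = [0.1697, -1.1323, 0.0000], ω = ẑ
J2: z=[-0.5299, 0.8480, 0.0000] o=[-0.2459, -0.1537, 0.2400] → [-0.3369, -0.2105, 0.7601, -0.5299, 0.8480, 0.0000]
J3: z=[-0.8263, -0.5163, -0.2250] o=[-0.4299, 0.3445, -0.2277] → [-0.1521, 0.2162, 0.0622, -0.8263, -0.5163, -0.2250]
J4: z=[-0.8263, -0.5163, -0.2250] o=[-0.8616, 0.5041, -0.5642] → [-0.3617, 0.3971, 0.4170, -0.8263, -0.5163, -0.2250]
V = J·q̇ = [0.0367, 0.1866, -0.2176, 0.0998, -0.8032, 0.1033]

0.0367 0.1866 -0.2176 0.0998 -0.8032 0.1033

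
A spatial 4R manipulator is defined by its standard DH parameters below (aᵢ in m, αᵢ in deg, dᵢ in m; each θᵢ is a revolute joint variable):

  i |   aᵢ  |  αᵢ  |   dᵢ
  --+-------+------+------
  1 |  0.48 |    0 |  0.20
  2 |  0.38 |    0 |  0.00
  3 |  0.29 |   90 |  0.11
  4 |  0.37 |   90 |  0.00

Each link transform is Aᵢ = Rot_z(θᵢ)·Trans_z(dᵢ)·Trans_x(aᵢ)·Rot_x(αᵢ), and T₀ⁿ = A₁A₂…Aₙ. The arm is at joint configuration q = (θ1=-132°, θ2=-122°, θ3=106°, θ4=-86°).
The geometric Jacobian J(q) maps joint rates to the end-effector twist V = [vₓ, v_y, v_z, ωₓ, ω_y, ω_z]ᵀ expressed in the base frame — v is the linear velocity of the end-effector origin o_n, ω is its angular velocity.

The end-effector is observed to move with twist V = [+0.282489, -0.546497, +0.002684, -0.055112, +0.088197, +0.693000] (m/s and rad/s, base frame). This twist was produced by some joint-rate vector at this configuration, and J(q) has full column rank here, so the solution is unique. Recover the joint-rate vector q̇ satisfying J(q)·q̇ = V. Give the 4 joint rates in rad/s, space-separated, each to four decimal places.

o_n = [-0.6937, -0.1588, -0.0591]
J₁: ẑ×o_n = [0.1588, -0.6937, 0.0000], ω = ẑ
J2: z=[0.0000, 0.0000, 1.0000] o=[-0.3212, -0.3567, 0.2000] → [-0.1979, -0.3726, 0.0000, 0.0000, 0.0000, 1.0000]
J3: z=[0.0000, 0.0000, 1.0000] o=[-0.4259, 0.0086, 0.2000] → [0.1674, -0.2678, 0.0000, 0.0000, 0.0000, 1.0000]
J4: z=[-0.5299, 0.8480, 0.0000] o=[-0.6719, -0.1451, 0.3100] → [-0.3130, -0.1956, 0.0258, -0.5299, 0.8480, 0.0000]
q̇ = J⁺·V = [0.9390, -0.5670, 0.3210, 0.1040]

0.9390 -0.5670 0.3210 0.1040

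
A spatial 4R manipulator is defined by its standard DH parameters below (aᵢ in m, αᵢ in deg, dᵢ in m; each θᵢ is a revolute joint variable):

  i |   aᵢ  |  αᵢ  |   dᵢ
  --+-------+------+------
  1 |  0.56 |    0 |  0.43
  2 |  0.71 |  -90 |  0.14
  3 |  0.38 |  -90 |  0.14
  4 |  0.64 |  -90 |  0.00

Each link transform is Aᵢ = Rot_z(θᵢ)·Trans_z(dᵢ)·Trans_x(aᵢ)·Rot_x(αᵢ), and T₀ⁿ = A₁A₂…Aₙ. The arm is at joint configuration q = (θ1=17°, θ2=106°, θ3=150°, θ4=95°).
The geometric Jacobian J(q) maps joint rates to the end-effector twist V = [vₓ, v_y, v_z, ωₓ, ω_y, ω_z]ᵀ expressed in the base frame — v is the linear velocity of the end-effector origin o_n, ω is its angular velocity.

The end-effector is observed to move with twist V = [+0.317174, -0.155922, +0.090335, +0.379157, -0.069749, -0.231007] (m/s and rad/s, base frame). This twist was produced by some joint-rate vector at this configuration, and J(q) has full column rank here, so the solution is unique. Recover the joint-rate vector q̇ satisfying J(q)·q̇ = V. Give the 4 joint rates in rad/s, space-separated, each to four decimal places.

o_n = [0.7191, 0.7947, 0.4079]
J₁: ẑ×o_n = [-0.7947, 0.7191, 0.0000], ω = ẑ
J2: z=[0.0000, 0.0000, 1.0000] o=[0.5355, 0.1637, 0.4300] → [-0.6310, 0.1835, 0.0000, 0.0000, 0.0000, 1.0000]
J3: z=[-0.8387, -0.5446, 0.0000] o=[0.1488, 0.7592, 0.5700] → [0.0883, -0.1360, 0.2808, -0.8387, -0.5446, 0.0000]
J4: z=[0.2723, -0.4193, 0.8660] o=[0.2107, 0.4069, 0.3800] → [-0.3475, 0.4327, 0.3188, 0.2723, -0.4193, 0.8660]
q̇ = J⁺·V = [-0.5540, -0.1360, -0.2800, 0.5300]

-0.5540 -0.1360 -0.2800 0.5300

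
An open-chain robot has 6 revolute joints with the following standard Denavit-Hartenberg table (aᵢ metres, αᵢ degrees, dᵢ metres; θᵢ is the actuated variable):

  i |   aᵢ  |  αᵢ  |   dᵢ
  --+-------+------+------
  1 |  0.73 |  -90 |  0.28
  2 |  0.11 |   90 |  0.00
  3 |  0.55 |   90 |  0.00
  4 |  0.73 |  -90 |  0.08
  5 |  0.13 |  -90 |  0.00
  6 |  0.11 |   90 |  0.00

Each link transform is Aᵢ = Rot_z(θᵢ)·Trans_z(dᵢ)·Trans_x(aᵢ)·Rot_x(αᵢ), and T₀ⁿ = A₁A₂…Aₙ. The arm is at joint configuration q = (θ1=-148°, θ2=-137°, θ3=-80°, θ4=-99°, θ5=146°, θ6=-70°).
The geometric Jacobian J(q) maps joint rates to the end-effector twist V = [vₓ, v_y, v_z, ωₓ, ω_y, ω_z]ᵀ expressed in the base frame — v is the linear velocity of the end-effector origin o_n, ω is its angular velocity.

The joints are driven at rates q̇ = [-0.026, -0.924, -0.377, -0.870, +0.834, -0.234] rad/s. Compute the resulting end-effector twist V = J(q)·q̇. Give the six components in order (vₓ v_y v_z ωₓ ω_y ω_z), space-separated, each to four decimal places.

o_n = [-1.1200, -0.0528, 0.8693]
J₁: ẑ×o_n = [0.0528, -1.1200, 0.0000], ω = ẑ
J2: z=[0.5299, -0.8480, 0.0000] o=[-0.6191, -0.3868, 0.2800] → [-0.4997, -0.3123, -0.2477, 0.5299, -0.8480, 0.0000]
J3: z=[0.5784, 0.3614, -0.7314] o=[-0.5509, -0.3442, 0.3550] → [0.3990, 0.1188, 0.3742, 0.5784, 0.3614, -0.7314]
J4: z=[-0.7028, -0.2344, -0.6716] o=[-0.7786, 0.1521, 0.4202] → [-0.2429, 0.5449, 0.0640, -0.7028, -0.2344, -0.6716]
J5: z=[-0.4995, 0.8348, 0.2314] o=[-1.2046, -0.2302, 0.8802] → [-0.0502, 0.0141, -0.1593, -0.4995, 0.8348, 0.2314]
J6: z=[-0.2995, 0.0842, -0.9504] o=[-1.0989, -0.1595, 0.8532] → [0.1028, 0.0248, -0.0302, -0.2995, 0.0842, -0.9504]
V = J·q̇ = [0.4554, -0.1952, -0.0937, -0.4428, 1.5278, 1.2494]

0.4554 -0.1952 -0.0937 -0.4428 1.5278 1.2494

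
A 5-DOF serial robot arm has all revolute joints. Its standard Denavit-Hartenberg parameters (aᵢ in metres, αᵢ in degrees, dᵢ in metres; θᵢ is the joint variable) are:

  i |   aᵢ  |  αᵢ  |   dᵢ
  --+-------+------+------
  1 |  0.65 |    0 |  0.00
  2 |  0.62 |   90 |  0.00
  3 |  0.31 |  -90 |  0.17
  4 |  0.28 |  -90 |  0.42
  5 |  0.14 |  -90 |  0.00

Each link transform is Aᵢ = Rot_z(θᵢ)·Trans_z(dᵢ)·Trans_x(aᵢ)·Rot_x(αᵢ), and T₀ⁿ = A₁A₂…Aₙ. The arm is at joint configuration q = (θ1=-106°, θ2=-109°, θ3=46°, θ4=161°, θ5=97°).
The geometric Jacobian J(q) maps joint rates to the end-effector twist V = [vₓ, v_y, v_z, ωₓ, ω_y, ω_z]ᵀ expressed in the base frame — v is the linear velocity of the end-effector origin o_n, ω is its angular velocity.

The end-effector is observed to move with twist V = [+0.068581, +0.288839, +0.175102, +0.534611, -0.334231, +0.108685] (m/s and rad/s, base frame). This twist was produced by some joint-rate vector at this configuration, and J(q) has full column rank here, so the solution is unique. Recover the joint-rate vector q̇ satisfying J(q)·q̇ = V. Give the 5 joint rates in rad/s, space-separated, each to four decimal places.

0.1550 -0.2710 -0.7680 0.6090 0.8470

o_n = [-0.5080, -0.2916, 0.2394]
J₁: ẑ×o_n = [0.2916, -0.5080, 0.0000], ω = ẑ
J2: z=[0.0000, 0.0000, 1.0000] o=[-0.1792, -0.6248, 0.0000] → [-0.3333, -0.3288, 0.0000, 0.0000, 0.0000, 1.0000]
J3: z=[0.5736, 0.8192, 0.0000] o=[-0.6870, -0.2692, 0.0000] → [0.1961, -0.1373, -0.1595, 0.5736, 0.8192, 0.0000]
J4: z=[0.5892, -0.4126, 0.6947] o=[-0.7659, -0.0064, 0.2230] → [0.1913, 0.1695, -0.0616, 0.5892, -0.4126, 0.6947]
J5: z=[0.7276, 0.6448, -0.2342] o=[-0.4201, -0.3599, 0.3243] → [-0.0388, 0.0824, 0.1064, 0.7276, 0.6448, -0.2342]
q̇ = J⁺·V = [0.1550, -0.2710, -0.7680, 0.6090, 0.8470]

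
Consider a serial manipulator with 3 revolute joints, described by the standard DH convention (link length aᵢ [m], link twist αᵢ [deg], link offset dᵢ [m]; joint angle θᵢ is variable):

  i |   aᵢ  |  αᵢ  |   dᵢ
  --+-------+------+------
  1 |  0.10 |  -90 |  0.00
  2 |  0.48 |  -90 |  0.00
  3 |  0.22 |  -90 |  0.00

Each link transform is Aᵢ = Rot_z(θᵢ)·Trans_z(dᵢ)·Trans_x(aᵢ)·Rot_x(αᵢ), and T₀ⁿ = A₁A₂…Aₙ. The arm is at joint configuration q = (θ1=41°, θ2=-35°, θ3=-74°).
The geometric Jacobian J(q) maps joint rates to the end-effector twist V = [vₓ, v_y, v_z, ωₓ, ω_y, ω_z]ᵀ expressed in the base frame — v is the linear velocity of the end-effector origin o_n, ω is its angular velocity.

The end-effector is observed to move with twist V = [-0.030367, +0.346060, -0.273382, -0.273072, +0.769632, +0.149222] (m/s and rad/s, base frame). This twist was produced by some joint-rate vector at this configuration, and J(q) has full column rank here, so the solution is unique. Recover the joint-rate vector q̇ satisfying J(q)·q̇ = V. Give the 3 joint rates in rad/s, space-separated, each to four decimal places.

0.5760 0.7600 0.5210

o_n = [0.2710, 0.5158, 0.3101]
J₁: ẑ×o_n = [-0.5158, 0.2710, 0.0000], ω = ẑ
J2: z=[-0.6561, 0.7547, 0.0000] o=[0.0755, 0.0656, 0.0000] → [0.2340, 0.2034, -0.4429, -0.6561, 0.7547, 0.0000]
J3: z=[0.4329, 0.3763, -0.8192] o=[0.3722, 0.3236, 0.2753] → [0.1705, 0.0679, 0.1213, 0.4329, 0.3763, -0.8192]
q̇ = J⁺·V = [0.5760, 0.7600, 0.5210]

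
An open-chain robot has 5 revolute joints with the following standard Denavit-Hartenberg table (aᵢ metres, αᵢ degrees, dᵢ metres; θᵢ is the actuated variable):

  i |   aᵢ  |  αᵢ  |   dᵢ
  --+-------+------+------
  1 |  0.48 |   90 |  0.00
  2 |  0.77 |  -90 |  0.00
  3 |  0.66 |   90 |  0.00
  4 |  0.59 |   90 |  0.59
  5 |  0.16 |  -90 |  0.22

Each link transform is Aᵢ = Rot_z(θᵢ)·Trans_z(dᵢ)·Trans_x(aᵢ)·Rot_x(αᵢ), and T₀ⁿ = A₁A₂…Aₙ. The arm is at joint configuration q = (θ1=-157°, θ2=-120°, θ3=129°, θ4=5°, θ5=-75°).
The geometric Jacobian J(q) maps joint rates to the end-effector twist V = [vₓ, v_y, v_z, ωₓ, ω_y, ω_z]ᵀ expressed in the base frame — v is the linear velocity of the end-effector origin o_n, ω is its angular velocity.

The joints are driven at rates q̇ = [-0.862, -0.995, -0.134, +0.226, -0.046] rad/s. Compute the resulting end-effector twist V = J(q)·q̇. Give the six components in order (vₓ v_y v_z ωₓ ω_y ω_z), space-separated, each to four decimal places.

-0.9509 -0.3154 0.0782 0.5954 -0.9793 -0.9722

o_n = [0.3246, -1.2644, -0.1649]
J₁: ẑ×o_n = [1.2644, 0.3246, -0.0000], ω = ẑ
J2: z=[-0.3907, 0.9205, 0.0000] o=[-0.4418, -0.1876, 0.0000] → [-0.1518, -0.0644, -0.2847, -0.3907, 0.9205, 0.0000]
J3: z=[-0.7972, -0.3384, -0.5000] o=[-0.0874, -0.0371, -0.6668] → [-0.7835, 0.1942, 1.1178, -0.7972, -0.3384, -0.5000]
J4: z=[0.6036, -0.4275, -0.6730] o=[-0.0782, -0.5904, -0.3071] → [-0.5144, -0.3569, -0.2346, 0.6036, -0.4275, -0.6730]
J5: z=[0.7954, 0.2640, 0.5456] o=[0.2452, -1.3527, -0.4096] → [0.0164, -0.1513, 0.0493, 0.7954, 0.2640, 0.5456]
V = J·q̇ = [-0.9509, -0.3154, 0.0782, 0.5954, -0.9793, -0.9722]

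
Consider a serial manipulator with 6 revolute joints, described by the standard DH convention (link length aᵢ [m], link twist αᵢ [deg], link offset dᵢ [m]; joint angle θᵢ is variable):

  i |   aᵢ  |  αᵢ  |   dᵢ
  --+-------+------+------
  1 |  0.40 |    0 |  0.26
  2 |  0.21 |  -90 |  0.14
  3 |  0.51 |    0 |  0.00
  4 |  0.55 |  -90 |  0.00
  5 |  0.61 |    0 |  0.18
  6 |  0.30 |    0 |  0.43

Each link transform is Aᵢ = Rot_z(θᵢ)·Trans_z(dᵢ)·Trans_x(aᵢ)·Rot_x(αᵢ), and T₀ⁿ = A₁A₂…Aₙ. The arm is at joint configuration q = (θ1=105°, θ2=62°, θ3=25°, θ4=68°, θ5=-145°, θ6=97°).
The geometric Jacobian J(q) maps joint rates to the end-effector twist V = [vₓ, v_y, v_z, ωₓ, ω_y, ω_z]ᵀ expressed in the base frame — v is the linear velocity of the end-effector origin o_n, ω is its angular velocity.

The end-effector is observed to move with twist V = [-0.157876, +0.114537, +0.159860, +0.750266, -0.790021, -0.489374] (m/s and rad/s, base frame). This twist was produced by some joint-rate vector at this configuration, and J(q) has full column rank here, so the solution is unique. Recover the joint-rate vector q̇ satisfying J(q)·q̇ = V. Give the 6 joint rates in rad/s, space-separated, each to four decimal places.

o_n = [-0.2810, -0.1605, -0.0343]
J₁: ẑ×o_n = [0.1605, -0.2810, 0.0000], ω = ẑ
J2: z=[0.0000, 0.0000, 1.0000] o=[-0.1035, 0.3864, 0.2600] → [0.5469, -0.1775, 0.0000, 0.0000, 0.0000, 1.0000]
J3: z=[-0.2250, -0.9744, 0.0000] o=[-0.3081, 0.4336, 0.4000] → [0.4232, -0.0977, 0.1601, -0.2250, -0.9744, 0.0000]
J4: z=[-0.2250, -0.9744, 0.0000] o=[-0.7585, 0.5376, 0.1845] → [0.2132, -0.0492, 0.6223, -0.2250, -0.9744, 0.0000]
J5: z=[0.9730, -0.2246, 0.0523] o=[-0.7305, 0.5311, -0.3648] → [-0.0380, -0.2980, -0.5720, 0.9730, -0.2246, 0.0523]
J6: z=[0.9730, -0.2246, 0.0523] o=[-0.6595, 0.1556, 0.1436] → [0.0565, 0.1930, -0.2226, 0.9730, -0.2246, 0.0523]
q̇ = J⁺·V = [-0.0640, -0.4730, -0.1950, 0.7960, 0.2910, 0.6190]

-0.0640 -0.4730 -0.1950 0.7960 0.2910 0.6190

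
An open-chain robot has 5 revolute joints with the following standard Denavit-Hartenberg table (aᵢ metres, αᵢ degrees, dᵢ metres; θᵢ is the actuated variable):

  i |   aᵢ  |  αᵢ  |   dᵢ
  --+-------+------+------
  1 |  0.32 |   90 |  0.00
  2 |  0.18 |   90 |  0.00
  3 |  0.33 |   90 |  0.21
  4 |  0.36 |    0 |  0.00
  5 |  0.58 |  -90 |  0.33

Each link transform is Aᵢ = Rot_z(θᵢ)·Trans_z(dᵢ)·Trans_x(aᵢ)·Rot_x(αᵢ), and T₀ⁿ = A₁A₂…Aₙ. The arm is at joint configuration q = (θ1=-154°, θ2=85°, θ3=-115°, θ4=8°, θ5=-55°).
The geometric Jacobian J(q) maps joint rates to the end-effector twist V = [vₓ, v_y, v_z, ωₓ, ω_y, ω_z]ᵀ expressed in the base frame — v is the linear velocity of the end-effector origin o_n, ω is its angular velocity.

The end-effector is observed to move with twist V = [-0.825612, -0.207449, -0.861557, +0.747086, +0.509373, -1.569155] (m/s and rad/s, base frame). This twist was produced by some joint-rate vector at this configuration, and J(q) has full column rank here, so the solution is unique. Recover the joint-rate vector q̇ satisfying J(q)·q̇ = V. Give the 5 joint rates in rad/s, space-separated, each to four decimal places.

o_n = [0.2732, -0.8027, -0.5599]
J₁: ẑ×o_n = [0.8027, 0.2732, -0.0000], ω = ẑ
J2: z=[-0.4384, 0.8988, 0.0000] o=[-0.2876, -0.1403, 0.0000] → [-0.5032, -0.2454, -0.2137, -0.4384, 0.8988, 0.0000]
J3: z=[-0.8954, -0.4367, -0.0872] o=[-0.3017, -0.1472, 0.1793] → [0.2657, -0.7120, 0.8380, -0.8954, -0.4367, -0.0872]
J4: z=[-0.1143, 0.4145, -0.9029] o=[-0.3477, -0.5023, 0.0221] → [-0.5124, -0.6271, -0.2230, -0.1143, 0.4145, -0.9029]
J5: z=[-0.1143, 0.4145, -0.9029] o=[-0.2391, -0.8089, -0.1324] → [-0.1716, -0.5114, -0.2131, -0.1143, 0.4145, -0.9029]
q̇ = J⁺·V = [-0.4520, -0.4250, -0.7940, 0.7050, 0.6090]

-0.4520 -0.4250 -0.7940 0.7050 0.6090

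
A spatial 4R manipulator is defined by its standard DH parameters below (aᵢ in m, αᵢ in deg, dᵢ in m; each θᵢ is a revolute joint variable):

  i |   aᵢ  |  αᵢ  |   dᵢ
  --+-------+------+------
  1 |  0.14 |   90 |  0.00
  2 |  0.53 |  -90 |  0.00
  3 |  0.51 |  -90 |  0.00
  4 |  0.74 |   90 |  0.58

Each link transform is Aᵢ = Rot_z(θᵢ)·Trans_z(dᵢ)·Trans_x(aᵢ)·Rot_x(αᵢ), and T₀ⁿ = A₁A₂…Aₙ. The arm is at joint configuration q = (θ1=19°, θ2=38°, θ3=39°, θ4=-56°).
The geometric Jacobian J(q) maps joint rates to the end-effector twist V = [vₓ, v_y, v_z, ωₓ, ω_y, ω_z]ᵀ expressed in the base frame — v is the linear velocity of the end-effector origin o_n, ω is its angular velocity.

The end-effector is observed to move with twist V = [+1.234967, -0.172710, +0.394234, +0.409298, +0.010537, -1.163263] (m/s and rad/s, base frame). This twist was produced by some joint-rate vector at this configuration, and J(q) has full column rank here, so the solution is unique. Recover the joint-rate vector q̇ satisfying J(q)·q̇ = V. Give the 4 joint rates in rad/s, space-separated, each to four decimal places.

-0.7310 0.0720 -0.5810 -0.0660

o_n = [0.0971, 1.1250, 1.0270]
J₁: ẑ×o_n = [-1.1250, 0.0971, 0.0000], ω = ẑ
J2: z=[0.3256, -0.9455, 0.0000] o=[0.1324, 0.0456, 0.0000] → [-0.9711, -0.3344, 0.3181, 0.3256, -0.9455, 0.0000]
J3: z=[-0.5821, -0.2004, 0.7880] o=[0.5273, 0.1816, 0.3263] → [-0.8839, 0.0689, -0.6354, -0.5821, -0.2004, 0.7880]
J4: z=[-0.7219, 0.5734, -0.3874] o=[0.7181, 0.5867, 0.5703] → [0.4704, 0.5703, -0.0326, -0.7219, 0.5734, -0.3874]
q̇ = J⁺·V = [-0.7310, 0.0720, -0.5810, -0.0660]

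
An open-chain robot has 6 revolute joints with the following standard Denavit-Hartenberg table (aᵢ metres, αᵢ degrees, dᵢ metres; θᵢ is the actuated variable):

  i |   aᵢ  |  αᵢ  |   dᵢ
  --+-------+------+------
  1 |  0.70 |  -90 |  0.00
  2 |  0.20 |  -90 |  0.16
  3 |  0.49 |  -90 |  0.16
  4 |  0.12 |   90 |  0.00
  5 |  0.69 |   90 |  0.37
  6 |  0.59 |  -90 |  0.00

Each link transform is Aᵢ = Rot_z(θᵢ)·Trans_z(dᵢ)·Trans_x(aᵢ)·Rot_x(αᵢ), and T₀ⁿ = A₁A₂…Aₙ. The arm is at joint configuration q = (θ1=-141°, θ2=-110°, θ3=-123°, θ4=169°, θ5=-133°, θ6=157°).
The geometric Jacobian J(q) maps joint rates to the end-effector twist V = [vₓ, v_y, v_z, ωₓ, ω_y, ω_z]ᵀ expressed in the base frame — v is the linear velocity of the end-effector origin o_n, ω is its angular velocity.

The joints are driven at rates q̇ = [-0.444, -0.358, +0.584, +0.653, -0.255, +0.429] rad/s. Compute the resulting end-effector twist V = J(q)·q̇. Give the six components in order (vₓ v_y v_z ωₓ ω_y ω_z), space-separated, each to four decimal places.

o_n = [0.0896, -0.6895, -0.3444]
J₁: ẑ×o_n = [0.6895, 0.0896, -0.0000], ω = ẑ
J2: z=[0.6293, -0.7771, 0.0000] o=[-0.5440, -0.4405, 0.0000] → [0.2676, 0.2167, 0.3357, 0.6293, -0.7771, 0.0000]
J3: z=[-0.7303, -0.5914, 0.3420] o=[-0.3902, -0.5218, 0.1879] → [0.3721, -0.2247, 0.4062, -0.7303, -0.5914, 0.3420]
J4: z=[0.5657, -0.2427, 0.7881] o=[-0.3193, -0.9932, -0.0081] → [-0.1578, 0.5125, 0.2711, 0.5657, -0.2427, 0.7881]
J5: z=[0.7899, 0.4338, -0.4334] o=[-0.3477, -0.8891, 0.0443] → [-0.0821, 0.1175, -0.0320, 0.7899, 0.4338, -0.4334]
J6: z=[0.5589, -0.8002, 0.2178] o=[-0.2295, -1.0145, -0.7194] → [-0.3709, -0.1401, 0.4370, 0.5589, -0.8002, 0.2178]
V = J·q̇ = [-0.4258, -0.0040, 0.4896, -0.2441, -0.6795, 0.4743]

-0.4258 -0.0040 0.4896 -0.2441 -0.6795 0.4743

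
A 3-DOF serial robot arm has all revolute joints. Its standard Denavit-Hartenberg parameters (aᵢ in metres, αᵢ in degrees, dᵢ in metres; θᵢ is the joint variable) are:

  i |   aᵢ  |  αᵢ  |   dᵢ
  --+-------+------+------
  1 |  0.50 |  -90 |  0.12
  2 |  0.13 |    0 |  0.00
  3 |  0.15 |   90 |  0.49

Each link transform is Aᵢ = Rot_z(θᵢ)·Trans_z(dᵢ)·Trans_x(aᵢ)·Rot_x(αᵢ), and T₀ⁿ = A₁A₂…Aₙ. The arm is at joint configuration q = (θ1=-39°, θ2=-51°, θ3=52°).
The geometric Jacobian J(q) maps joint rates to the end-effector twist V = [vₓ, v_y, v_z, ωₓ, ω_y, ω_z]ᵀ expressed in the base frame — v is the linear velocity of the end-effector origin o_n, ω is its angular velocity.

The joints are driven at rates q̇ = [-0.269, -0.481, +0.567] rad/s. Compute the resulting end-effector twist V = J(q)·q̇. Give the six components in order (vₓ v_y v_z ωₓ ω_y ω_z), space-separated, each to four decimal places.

-0.0594 -0.2052 0.0265 0.0541 0.0668 -0.2690

o_n = [0.8771, -0.0797, 0.2184]
J₁: ẑ×o_n = [0.0797, 0.8771, -0.0000], ω = ẑ
J2: z=[0.6293, 0.7771, 0.0000] o=[0.3886, -0.3147, 0.1200] → [0.0765, -0.0619, -0.2318, 0.6293, 0.7771, 0.0000]
J3: z=[0.6293, 0.7771, 0.0000] o=[0.4522, -0.3661, 0.2210] → [-0.0020, 0.0016, -0.1500, 0.6293, 0.7771, 0.0000]
V = J·q̇ = [-0.0594, -0.2052, 0.0265, 0.0541, 0.0668, -0.2690]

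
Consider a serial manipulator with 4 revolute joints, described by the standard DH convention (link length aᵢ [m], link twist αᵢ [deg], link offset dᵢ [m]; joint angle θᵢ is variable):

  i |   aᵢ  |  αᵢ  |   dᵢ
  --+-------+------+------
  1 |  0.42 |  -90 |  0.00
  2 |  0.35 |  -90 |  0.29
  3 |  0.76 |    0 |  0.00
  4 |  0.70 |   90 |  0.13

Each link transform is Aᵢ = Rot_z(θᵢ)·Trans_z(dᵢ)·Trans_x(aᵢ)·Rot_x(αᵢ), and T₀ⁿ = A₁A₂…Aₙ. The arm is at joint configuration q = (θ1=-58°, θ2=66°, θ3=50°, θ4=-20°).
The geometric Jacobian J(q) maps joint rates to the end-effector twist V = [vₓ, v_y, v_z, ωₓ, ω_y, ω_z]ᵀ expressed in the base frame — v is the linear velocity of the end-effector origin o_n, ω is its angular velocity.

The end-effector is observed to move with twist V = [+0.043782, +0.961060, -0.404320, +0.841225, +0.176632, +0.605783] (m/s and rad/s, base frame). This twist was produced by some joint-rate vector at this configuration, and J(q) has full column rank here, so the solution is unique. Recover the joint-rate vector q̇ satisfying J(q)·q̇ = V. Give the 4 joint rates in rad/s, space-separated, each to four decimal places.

o_n = [-0.0736, -1.0941, -1.3727]
J₁: ẑ×o_n = [1.0941, -0.0736, 0.0000], ω = ẑ
J2: z=[0.8480, 0.5299, 0.0000] o=[0.2226, -0.3562, 0.0000] → [-0.7274, 1.1641, -0.4689, 0.8480, 0.5299, 0.0000]
J3: z=[-0.4841, 0.7747, -0.4067] o=[0.5439, -0.3232, -0.3197] → [-1.1293, -0.2586, 0.8516, -0.4841, 0.7747, -0.4067]
J4: z=[-0.4841, 0.7747, -0.4067] o=[0.1555, -0.8003, -0.7660] → [-0.5895, -0.2005, 0.3197, -0.4841, 0.7747, -0.4067]
q̇ = J⁺·V = [0.4740, 0.8070, 0.1460, -0.4700]

0.4740 0.8070 0.1460 -0.4700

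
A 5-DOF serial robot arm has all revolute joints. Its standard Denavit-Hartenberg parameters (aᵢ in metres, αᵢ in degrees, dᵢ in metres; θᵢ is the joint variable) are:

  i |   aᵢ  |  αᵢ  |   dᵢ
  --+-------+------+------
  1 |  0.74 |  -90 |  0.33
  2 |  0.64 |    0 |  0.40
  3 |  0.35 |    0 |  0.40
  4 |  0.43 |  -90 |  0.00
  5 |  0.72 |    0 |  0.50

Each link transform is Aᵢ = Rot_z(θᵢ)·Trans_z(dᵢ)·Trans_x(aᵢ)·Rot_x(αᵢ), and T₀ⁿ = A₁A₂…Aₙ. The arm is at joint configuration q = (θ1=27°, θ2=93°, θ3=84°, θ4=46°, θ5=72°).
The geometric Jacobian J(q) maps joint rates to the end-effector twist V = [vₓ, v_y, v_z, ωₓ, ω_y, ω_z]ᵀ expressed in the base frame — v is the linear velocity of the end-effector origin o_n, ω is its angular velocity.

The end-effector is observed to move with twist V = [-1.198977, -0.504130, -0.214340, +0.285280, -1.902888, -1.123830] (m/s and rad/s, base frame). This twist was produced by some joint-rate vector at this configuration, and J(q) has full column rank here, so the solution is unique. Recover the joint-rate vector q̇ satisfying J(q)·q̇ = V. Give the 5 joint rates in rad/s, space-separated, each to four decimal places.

-0.4700 -0.8720 -0.1410 -0.8120 -0.8940

o_n = [0.1444, 0.2029, 0.4832]
J₁: ẑ×o_n = [-0.2029, 0.1444, 0.0000], ω = ẑ
J2: z=[-0.4540, 0.8910, 0.0000] o=[0.6593, 0.3360, 0.3300] → [0.1365, 0.0696, 0.5192, -0.4540, 0.8910, 0.0000]
J3: z=[-0.4540, 0.8910, 0.0000] o=[0.4479, 0.6771, -0.3091] → [0.7060, 0.3597, 0.4857, -0.4540, 0.8910, 0.0000]
J4: z=[-0.4540, 0.8910, 0.0000] o=[-0.0451, 0.8749, -0.3274] → [0.7223, 0.3680, 0.1362, -0.4540, 0.8910, 0.0000]
J5: z=[0.6077, 0.3096, 0.7314] o=[-0.3253, 0.7321, -0.0342] → [0.5472, 0.0291, -0.4670, 0.6077, 0.3096, 0.7314]
q̇ = J⁺·V = [-0.4700, -0.8720, -0.1410, -0.8120, -0.8940]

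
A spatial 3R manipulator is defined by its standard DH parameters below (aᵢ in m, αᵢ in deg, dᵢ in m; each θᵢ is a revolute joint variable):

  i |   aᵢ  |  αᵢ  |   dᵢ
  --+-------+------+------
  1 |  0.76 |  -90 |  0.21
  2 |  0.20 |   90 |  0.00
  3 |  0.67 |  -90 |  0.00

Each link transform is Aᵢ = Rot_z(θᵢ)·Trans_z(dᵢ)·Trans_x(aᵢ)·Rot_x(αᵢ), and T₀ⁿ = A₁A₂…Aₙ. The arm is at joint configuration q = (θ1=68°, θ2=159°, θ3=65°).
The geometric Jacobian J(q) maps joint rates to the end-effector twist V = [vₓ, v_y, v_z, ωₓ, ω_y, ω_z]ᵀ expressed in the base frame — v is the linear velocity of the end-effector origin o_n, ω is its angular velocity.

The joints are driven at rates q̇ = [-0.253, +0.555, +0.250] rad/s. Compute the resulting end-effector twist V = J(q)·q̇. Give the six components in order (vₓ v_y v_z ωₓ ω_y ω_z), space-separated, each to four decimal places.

o_n = [-0.4473, 0.5139, 0.0369]
J₁: ẑ×o_n = [-0.5139, -0.4473, 0.0000], ω = ẑ
J2: z=[-0.9272, 0.3746, 0.0000] o=[0.2847, 0.7047, 0.2100] → [-0.0649, -0.1605, 0.4511, -0.9272, 0.3746, 0.0000]
J3: z=[0.1342, 0.3323, -0.9336] o=[0.2148, 0.5315, 0.1383] → [-0.0502, 0.6317, 0.2176, 0.1342, 0.3323, -0.9336]
V = J·q̇ = [0.0815, 0.1820, 0.3047, -0.4810, 0.2910, -0.4864]

0.0815 0.1820 0.3047 -0.4810 0.2910 -0.4864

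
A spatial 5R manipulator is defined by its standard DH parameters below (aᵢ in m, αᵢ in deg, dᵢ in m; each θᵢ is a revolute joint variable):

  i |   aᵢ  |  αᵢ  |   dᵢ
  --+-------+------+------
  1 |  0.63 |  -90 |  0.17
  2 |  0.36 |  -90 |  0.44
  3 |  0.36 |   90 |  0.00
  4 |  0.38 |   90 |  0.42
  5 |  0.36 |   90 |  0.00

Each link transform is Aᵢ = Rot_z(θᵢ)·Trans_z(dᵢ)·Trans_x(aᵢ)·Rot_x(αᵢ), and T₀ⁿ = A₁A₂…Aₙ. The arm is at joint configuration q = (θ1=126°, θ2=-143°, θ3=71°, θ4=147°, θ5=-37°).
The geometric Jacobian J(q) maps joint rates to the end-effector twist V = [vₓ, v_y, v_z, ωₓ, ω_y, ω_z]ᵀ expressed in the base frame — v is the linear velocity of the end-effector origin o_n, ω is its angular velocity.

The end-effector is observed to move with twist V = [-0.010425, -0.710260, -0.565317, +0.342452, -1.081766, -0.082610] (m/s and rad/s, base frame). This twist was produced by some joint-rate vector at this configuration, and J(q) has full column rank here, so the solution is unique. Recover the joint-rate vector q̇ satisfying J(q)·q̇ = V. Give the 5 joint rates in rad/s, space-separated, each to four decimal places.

0.8040 -0.1930 -0.7160 0.4880 -0.7630

o_n = [-0.8326, -0.0367, 0.7536]
J₁: ẑ×o_n = [0.0367, -0.8326, 0.0000], ω = ẑ
J2: z=[-0.8090, -0.5878, 0.0000] o=[-0.3703, 0.5097, 0.1700] → [-0.3430, 0.4721, 0.1703, -0.8090, -0.5878, 0.0000]
J3: z=[-0.3537, 0.4869, 0.7986] o=[-0.5573, 0.0185, 0.3867] → [0.2227, -0.0901, 0.1535, -0.3537, 0.4869, 0.7986]
J4: z=[0.1805, -0.8023, 0.5690] o=[-0.2269, 0.1428, 0.4572] → [-0.1356, -0.3981, -0.5183, 0.1805, -0.8023, 0.5690]
J5: z=[0.2032, 0.5965, 0.7765] o=[-0.5168, -0.2035, 0.7990] → [-0.1566, -0.2360, 0.2222, 0.2032, 0.5965, 0.7765]
q̇ = J⁺·V = [0.8040, -0.1930, -0.7160, 0.4880, -0.7630]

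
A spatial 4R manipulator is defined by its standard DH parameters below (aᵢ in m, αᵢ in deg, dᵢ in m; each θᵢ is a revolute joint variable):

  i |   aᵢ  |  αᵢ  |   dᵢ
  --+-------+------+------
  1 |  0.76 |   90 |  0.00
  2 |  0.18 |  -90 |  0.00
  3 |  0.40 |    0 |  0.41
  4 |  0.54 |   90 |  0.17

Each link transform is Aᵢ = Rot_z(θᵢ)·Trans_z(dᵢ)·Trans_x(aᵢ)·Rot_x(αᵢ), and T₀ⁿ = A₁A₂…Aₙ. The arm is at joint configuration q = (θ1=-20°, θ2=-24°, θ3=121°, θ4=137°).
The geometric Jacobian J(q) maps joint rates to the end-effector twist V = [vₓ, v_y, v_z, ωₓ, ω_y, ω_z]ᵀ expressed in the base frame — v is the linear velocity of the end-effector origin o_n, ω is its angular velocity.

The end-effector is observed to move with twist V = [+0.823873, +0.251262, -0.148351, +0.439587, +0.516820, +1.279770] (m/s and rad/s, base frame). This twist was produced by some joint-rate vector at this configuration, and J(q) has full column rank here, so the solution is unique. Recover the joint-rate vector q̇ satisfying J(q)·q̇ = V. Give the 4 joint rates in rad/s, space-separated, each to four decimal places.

o_n = [0.7537, -0.4716, 0.5861]
J₁: ẑ×o_n = [0.4716, 0.7537, -0.0000], ω = ẑ
J2: z=[-0.3420, -0.9397, 0.0000] o=[0.7142, -0.2599, 0.0000] → [-0.5508, 0.2005, 0.1096, -0.3420, -0.9397, 0.0000]
J3: z=[0.3822, -0.1391, 0.9135] o=[0.8687, -0.3162, -0.0732] → [0.0502, -0.3570, -0.0754, 0.3822, -0.1391, 0.9135]
J4: z=[0.3822, -0.1391, 0.9135] o=[0.9658, 0.0133, 0.3851] → [0.4150, -0.2705, -0.2148, 0.3822, -0.1391, 0.9135]
q̇ = J⁺·V = [0.7490, -0.6360, 0.3310, 0.2500]

0.7490 -0.6360 0.3310 0.2500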